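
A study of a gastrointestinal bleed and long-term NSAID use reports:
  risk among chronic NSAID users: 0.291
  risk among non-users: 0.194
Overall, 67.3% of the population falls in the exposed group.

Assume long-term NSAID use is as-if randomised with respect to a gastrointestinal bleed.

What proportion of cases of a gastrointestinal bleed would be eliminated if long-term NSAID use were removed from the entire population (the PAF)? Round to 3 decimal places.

Let p₁ = 0.291, p₀ = 0.194.
Overall risk P(Y=1) = π·p₁ + (1−π)·p₀ = 0.673×0.291 + 0.327×0.194 = 0.25928.
Under exogeneity, PAF = [P(Y=1) − p₀] / P(Y=1).
PAF = (0.25928 − 0.194) / 0.25928 ≈ 0.2518

PAF ≈ 0.252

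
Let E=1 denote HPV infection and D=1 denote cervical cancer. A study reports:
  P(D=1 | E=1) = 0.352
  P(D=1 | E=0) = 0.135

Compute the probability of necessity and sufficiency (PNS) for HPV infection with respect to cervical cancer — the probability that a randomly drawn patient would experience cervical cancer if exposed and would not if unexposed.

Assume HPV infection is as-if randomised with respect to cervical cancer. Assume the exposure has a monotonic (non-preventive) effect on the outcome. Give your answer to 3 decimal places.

Let p₁ = 0.352, p₀ = 0.135.
Under exogeneity and monotonicity, PNS = p₁ − p₀.
PNS = 0.352 − 0.135 = 0.217

PNS ≈ 0.217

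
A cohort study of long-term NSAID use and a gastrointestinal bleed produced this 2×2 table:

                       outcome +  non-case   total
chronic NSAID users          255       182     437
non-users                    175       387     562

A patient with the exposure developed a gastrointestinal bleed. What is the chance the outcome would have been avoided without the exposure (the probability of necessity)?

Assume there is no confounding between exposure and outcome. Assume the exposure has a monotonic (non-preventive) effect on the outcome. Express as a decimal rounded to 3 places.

PN ≈ 0.466

p₁ = P(outcome | exposed) = 255/437 = 0.58352
p₀ = P(outcome | unexposed) = 175/562 = 0.31139
Under exogeneity and monotonicity, PN = (p₁ − p₀)/p₁.
PN = (0.58352 − 0.31139) / 0.58352 ≈ 0.4664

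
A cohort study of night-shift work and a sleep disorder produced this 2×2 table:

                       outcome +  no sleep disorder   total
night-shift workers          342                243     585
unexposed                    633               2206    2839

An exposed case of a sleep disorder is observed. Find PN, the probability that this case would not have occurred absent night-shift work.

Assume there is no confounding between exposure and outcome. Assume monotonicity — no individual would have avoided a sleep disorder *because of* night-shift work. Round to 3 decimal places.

PN ≈ 0.619

p₁ = P(outcome | exposed) = 342/585 = 0.58462
p₀ = P(outcome | unexposed) = 633/2839 = 0.22297
Under exogeneity and monotonicity, PN = (p₁ − p₀)/p₁.
PN = (0.58462 − 0.22297) / 0.58462 ≈ 0.6186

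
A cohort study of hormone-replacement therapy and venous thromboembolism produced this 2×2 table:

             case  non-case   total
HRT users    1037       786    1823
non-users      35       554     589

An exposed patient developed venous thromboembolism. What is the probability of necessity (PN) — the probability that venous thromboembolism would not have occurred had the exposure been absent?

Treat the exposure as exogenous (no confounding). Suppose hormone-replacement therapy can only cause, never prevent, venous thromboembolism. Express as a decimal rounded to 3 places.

p₁ = P(outcome | exposed) = 1037/1823 = 0.56884
p₀ = P(outcome | unexposed) = 35/589 = 0.059423
Under exogeneity and monotonicity, PN = (p₁ − p₀)/p₁.
PN = (0.56884 − 0.059423) / 0.56884 ≈ 0.8955

PN ≈ 0.896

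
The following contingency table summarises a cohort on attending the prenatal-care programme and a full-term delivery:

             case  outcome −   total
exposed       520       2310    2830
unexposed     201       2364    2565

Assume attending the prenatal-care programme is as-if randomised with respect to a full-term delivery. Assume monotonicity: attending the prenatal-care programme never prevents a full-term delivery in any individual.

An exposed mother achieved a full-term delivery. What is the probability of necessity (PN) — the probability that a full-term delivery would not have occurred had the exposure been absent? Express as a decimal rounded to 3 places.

p₁ = P(outcome | exposed) = 520/2830 = 0.18375
p₀ = P(outcome | unexposed) = 201/2565 = 0.078363
Under exogeneity and monotonicity, PN = (p₁ − p₀)/p₁.
PN = (0.18375 − 0.078363) / 0.18375 ≈ 0.5735

PN ≈ 0.574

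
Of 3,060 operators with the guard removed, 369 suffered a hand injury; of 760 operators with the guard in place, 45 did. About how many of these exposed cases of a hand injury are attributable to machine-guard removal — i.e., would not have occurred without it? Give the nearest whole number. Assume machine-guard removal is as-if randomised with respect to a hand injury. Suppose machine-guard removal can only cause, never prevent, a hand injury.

p₁ = P(outcome | exposed) = 369/3060 = 0.12059
p₀ = P(outcome | unexposed) = 45/760 = 0.059211
PN = (p₁ − p₀)/p₁ = (0.12059 − 0.059211) / 0.12059 ≈ 0.50899.
Attributable cases ≈ PN × (exposed cases) = 0.50899 × 369 ≈ 187.82.

about 188 cases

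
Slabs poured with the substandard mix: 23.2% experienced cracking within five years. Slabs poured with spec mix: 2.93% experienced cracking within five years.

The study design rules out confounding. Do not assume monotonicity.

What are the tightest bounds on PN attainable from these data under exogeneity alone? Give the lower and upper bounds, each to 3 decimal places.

0.874 ≤ PN ≤ 1.000

p₁ = 0.232, p₀ = 0.0293.
Under exogeneity alone the bounds on PN are max{0,(p₁−p₀)/p₁} ≤ PN ≤ min{1,(1−p₀)/p₁}.
  lower = (p₁ − p₀)/p₁ = 0.2027 / 0.232 ≈ 0.8737
  upper = min{1, (1 − p₀)/p₁} = 0.9707 / 0.232 ≈ 4.1841 → capped at 1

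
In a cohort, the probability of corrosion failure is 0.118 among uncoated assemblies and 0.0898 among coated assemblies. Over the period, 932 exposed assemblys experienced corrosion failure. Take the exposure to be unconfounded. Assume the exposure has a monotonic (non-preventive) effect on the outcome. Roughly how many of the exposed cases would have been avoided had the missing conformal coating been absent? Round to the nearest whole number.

about 223 cases

Let p₁ = 0.118, p₀ = 0.0898.
PN = (p₁ − p₀)/p₁ = (0.118 − 0.0898) / 0.118 ≈ 0.23898.
Attributable cases ≈ PN × (exposed cases) = 0.23898 × 932 ≈ 222.73.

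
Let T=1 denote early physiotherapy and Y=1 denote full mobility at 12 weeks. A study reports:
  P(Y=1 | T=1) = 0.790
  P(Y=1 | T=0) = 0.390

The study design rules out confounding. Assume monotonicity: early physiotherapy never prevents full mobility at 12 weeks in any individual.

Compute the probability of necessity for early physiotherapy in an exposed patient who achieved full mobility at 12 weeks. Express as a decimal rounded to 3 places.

Let p₁ = 0.79, p₀ = 0.39.
Under exogeneity and monotonicity, PN = (p₁ − p₀) / p₁.
PN = (0.79 − 0.39) / 0.79 = 0.4 / 0.79 ≈ 0.5063

PN ≈ 0.506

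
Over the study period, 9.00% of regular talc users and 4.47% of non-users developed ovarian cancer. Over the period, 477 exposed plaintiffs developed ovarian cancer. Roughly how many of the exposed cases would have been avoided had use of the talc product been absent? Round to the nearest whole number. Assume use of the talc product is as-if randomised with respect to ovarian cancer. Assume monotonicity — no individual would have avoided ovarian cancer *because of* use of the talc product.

p₁ = 0.09, p₀ = 0.0447.
PN = (p₁ − p₀)/p₁ = (0.09 − 0.0447) / 0.09 ≈ 0.50333.
Attributable cases ≈ PN × (exposed cases) = 0.50333 × 477 ≈ 240.09.

about 240 cases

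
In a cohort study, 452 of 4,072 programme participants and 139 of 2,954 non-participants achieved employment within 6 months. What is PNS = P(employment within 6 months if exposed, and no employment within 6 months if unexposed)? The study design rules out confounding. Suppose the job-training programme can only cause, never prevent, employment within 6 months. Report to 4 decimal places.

p₁ = P(outcome | exposed) = 452/4072 = 0.111
p₀ = P(outcome | unexposed) = 139/2954 = 0.047055
Under exogeneity and monotonicity, PNS = p₁ − p₀.
PNS = 0.111 − 0.047055 = 0.063947

PNS ≈ 0.0639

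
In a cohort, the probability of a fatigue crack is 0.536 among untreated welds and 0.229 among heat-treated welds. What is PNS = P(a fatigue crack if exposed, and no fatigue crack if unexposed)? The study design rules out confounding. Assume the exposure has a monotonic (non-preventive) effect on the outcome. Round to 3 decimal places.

Let p₁ = 0.536, p₀ = 0.229.
Under exogeneity and monotonicity, PNS = p₁ − p₀.
PNS = 0.536 − 0.229 = 0.307

PNS ≈ 0.307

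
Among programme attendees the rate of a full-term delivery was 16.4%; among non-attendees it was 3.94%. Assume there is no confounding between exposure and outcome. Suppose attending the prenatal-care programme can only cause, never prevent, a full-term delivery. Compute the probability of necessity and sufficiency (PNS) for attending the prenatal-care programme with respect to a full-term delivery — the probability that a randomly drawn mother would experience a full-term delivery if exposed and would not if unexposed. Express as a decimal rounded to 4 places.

PNS ≈ 0.1246

p₁ = 0.164, p₀ = 0.0394.
Under exogeneity and monotonicity, PNS = p₁ − p₀.
PNS = 0.164 − 0.0394 = 0.1246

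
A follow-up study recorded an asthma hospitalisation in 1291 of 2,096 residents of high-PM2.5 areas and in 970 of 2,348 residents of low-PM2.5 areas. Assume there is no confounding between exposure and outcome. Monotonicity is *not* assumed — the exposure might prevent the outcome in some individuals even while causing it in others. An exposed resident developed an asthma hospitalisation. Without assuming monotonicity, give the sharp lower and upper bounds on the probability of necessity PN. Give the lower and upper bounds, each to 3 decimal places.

p₁ = P(outcome | exposed) = 1291/2096 = 0.61594
p₀ = P(outcome | unexposed) = 970/2348 = 0.41312
Under exogeneity alone the bounds on PN are max{0,(p₁−p₀)/p₁} ≤ PN ≤ min{1,(1−p₀)/p₁}.
  lower = (p₁ − p₀)/p₁ = 0.20282 / 0.61594 ≈ 0.3293
  upper = min{1, (1 − p₀)/p₁} = 0.58688 / 0.61594 ≈ 0.9528

0.329 ≤ PN ≤ 0.953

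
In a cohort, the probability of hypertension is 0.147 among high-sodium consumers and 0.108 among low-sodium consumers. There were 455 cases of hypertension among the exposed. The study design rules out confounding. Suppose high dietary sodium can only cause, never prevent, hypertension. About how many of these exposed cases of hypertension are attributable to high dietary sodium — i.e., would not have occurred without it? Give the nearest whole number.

Let p₁ = 0.147, p₀ = 0.108.
PN = (p₁ − p₀)/p₁ = (0.147 − 0.108) / 0.147 ≈ 0.26531.
Attributable cases ≈ PN × (exposed cases) = 0.26531 × 455 ≈ 120.71.

about 121 cases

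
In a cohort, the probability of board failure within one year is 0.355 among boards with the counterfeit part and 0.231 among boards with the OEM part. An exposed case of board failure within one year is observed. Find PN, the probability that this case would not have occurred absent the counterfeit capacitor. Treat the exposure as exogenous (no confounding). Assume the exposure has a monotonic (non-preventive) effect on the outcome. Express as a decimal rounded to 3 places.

Let p₁ = 0.355, p₀ = 0.231.
Under exogeneity and monotonicity, PN = (p₁ − p₀) / p₁.
PN = (0.355 − 0.231) / 0.355 = 0.124 / 0.355 ≈ 0.3493

PN ≈ 0.349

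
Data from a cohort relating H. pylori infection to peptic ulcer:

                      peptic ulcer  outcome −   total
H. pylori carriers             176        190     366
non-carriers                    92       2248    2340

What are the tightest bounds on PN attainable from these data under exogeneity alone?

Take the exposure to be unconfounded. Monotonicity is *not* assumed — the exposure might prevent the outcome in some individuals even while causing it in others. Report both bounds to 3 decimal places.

0.918 ≤ PN ≤ 1.000

p₁ = P(outcome | exposed) = 176/366 = 0.48087
p₀ = P(outcome | unexposed) = 92/2340 = 0.039316
Under exogeneity alone the bounds on PN are max{0,(p₁−p₀)/p₁} ≤ PN ≤ min{1,(1−p₀)/p₁}.
  lower = (p₁ − p₀)/p₁ = 0.44156 / 0.48087 ≈ 0.9182
  upper = min{1, (1 − p₀)/p₁} = 0.96068 / 0.48087 ≈ 1.9978 → capped at 1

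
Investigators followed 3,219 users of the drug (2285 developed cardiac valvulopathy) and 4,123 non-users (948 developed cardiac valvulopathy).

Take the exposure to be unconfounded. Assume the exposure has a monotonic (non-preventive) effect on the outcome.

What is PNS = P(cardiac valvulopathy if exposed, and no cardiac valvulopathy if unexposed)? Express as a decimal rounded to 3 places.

p₁ = P(outcome | exposed) = 2285/3219 = 0.70985
p₀ = P(outcome | unexposed) = 948/4123 = 0.22993
Under exogeneity and monotonicity, PNS = p₁ − p₀.
PNS = 0.70985 − 0.22993 = 0.47992

PNS ≈ 0.480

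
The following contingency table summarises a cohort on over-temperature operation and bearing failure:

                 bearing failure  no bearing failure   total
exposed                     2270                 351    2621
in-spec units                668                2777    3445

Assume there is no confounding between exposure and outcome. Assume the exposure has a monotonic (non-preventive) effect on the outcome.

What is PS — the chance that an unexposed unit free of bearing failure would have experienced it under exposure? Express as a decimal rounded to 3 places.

p₁ = P(outcome | exposed) = 2270/2621 = 0.86608
p₀ = P(outcome | unexposed) = 668/3445 = 0.1939
Under exogeneity and monotonicity, PS = (p₁ − p₀)/(1 − p₀).
PS = (0.86608 − 0.1939) / 0.8061 ≈ 0.8339

PS ≈ 0.834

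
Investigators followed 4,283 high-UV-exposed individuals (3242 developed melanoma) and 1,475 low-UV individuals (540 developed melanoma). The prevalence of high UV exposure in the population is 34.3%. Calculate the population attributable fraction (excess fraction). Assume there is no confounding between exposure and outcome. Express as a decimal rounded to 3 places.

p₁ = P(outcome | exposed) = 3242/4283 = 0.75695
p₀ = P(outcome | unexposed) = 540/1475 = 0.3661
Overall risk P(Y=1) = π·p₁ + (1−π)·p₀ = 0.343×0.75695 + 0.657×0.3661 = 0.50016.
Under exogeneity, PAF = [P(Y=1) − p₀] / P(Y=1).
PAF = (0.50016 − 0.3661) / 0.50016 ≈ 0.2680

PAF ≈ 0.268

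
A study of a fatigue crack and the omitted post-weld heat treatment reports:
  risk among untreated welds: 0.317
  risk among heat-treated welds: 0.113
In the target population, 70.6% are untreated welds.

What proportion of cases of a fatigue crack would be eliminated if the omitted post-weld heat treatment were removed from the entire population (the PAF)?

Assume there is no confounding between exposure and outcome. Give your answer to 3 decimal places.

PAF ≈ 0.560

Let p₁ = 0.317, p₀ = 0.113.
Overall risk P(Y=1) = π·p₁ + (1−π)·p₀ = 0.706×0.317 + 0.294×0.113 = 0.25702.
Under exogeneity, PAF = [P(Y=1) − p₀] / P(Y=1).
PAF = (0.25702 − 0.113) / 0.25702 ≈ 0.5604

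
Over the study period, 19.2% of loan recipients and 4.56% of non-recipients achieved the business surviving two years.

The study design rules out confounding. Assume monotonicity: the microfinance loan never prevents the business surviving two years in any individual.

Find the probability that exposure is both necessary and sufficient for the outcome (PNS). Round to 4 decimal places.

PNS ≈ 0.1464

p₁ = 0.192, p₀ = 0.0456.
Under exogeneity and monotonicity, PNS = p₁ − p₀.
PNS = 0.192 − 0.0456 = 0.1464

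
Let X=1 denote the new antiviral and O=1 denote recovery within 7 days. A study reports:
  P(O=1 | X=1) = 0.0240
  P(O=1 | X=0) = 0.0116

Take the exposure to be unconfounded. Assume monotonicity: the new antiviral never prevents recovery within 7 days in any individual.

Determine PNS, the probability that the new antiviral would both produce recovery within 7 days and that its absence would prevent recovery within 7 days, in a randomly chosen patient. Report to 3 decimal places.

PNS ≈ 0.012

Let p₁ = 0.024, p₀ = 0.0116.
Under exogeneity and monotonicity, PNS = p₁ − p₀.
PNS = 0.024 − 0.0116 = 0.0124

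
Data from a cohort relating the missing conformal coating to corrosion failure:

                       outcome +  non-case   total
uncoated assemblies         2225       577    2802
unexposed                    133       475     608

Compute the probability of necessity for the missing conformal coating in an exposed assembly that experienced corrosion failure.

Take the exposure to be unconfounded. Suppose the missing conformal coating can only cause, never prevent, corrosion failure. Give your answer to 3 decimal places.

p₁ = P(outcome | exposed) = 2225/2802 = 0.79408
p₀ = P(outcome | unexposed) = 133/608 = 0.21875
Under exogeneity and monotonicity, PN = (p₁ − p₀) / p₁.
PN = (0.79408 − 0.21875) / 0.79408 = 0.57533 / 0.79408 ≈ 0.7245

PN ≈ 0.725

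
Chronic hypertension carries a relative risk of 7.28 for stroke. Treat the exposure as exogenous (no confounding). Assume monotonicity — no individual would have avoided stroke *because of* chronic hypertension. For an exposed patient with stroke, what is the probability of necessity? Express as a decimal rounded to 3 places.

Under exogeneity and monotonicity, PN = (RR − 1) / RR = 1 − 1/RR.
PN = (7.28 − 1) / 7.28 = 6.28 / 7.28 ≈ 0.8626

PN ≈ 0.863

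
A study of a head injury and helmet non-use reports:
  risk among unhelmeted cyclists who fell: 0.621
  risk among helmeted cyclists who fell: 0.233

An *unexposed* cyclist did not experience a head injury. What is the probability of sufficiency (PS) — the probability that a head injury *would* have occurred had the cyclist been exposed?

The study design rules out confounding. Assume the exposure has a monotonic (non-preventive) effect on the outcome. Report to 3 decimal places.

PS ≈ 0.506

Let p₁ = 0.621, p₀ = 0.233.
Under exogeneity and monotonicity, PS = (p₁ − p₀) / (1 − p₀).
PS = (0.621 − 0.233) / (1 − 0.233) = 0.388 / 0.767 ≈ 0.5059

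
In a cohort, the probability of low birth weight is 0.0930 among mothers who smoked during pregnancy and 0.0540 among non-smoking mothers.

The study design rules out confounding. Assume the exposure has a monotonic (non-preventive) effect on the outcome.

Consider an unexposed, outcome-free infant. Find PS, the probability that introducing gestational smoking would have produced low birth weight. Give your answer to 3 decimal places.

Let p₁ = 0.093, p₀ = 0.054.
Under exogeneity and monotonicity, PS = (p₁ − p₀) / (1 − p₀).
PS = (0.093 − 0.054) / (1 − 0.054) = 0.039 / 0.946 ≈ 0.0412

PS ≈ 0.041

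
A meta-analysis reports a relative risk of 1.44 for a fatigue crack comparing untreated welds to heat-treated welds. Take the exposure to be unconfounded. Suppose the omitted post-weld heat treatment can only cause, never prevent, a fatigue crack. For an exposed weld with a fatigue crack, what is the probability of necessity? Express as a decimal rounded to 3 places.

PN ≈ 0.306

Under exogeneity and monotonicity, PN = (RR − 1) / RR = 1 − 1/RR.
PN = (1.44 − 1) / 1.44 = 0.44 / 1.44 ≈ 0.3056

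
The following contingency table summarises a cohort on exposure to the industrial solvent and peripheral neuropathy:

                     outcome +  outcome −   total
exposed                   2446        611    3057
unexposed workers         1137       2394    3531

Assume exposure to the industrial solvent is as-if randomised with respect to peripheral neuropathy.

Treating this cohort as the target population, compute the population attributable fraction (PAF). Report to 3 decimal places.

PAF ≈ 0.408

p₁ = P(outcome | exposed) = 2446/3057 = 0.80013
p₀ = P(outcome | unexposed) = 1137/3531 = 0.32201
Exposure prevalence π = 3057/6588 = 0.46403; overall risk P(Y=1) = 0.54387.
Under exogeneity, PAF = [P(Y=1) − p₀]/P(Y=1).
PAF = (0.54387 − 0.32201) / 0.54387 ≈ 0.4079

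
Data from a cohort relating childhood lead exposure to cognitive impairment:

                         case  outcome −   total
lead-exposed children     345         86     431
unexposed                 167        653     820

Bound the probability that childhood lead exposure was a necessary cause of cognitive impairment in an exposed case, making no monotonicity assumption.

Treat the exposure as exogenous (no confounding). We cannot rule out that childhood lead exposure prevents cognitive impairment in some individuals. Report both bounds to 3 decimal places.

p₁ = P(outcome | exposed) = 345/431 = 0.80046
p₀ = P(outcome | unexposed) = 167/820 = 0.20366
Under exogeneity alone the bounds on PN are max{0,(p₁−p₀)/p₁} ≤ PN ≤ min{1,(1−p₀)/p₁}.
  lower = (p₁ − p₀)/p₁ = 0.59681 / 0.80046 ≈ 0.7456
  upper = min{1, (1 − p₀)/p₁} = 0.79634 / 0.80046 ≈ 0.9948

0.746 ≤ PN ≤ 0.995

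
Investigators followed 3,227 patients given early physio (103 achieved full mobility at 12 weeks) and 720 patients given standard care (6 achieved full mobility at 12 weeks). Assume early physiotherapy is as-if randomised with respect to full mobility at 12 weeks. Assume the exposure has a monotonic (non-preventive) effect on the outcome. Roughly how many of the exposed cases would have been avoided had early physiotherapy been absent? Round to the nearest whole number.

about 76 cases

p₁ = P(outcome | exposed) = 103/3227 = 0.031918
p₀ = P(outcome | unexposed) = 6/720 = 0.0083333
PN = (p₁ − p₀)/p₁ = (0.031918 − 0.0083333) / 0.031918 ≈ 0.73892.
Attributable cases ≈ PN × (exposed cases) = 0.73892 × 103 ≈ 76.11.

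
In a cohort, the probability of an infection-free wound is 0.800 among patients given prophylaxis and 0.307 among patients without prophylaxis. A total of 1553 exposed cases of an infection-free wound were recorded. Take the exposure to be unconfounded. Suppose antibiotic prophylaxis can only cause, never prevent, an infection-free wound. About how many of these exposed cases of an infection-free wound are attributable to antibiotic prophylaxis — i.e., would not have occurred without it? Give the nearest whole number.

about 957 cases

Let p₁ = 0.8, p₀ = 0.307.
PN = (p₁ − p₀)/p₁ = (0.8 − 0.307) / 0.8 ≈ 0.61625.
Attributable cases ≈ PN × (exposed cases) = 0.61625 × 1553 ≈ 957.04.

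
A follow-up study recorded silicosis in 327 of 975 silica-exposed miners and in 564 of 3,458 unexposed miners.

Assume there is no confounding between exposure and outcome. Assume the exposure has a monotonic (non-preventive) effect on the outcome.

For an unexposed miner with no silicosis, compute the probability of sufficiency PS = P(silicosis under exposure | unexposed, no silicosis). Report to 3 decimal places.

p₁ = P(outcome | exposed) = 327/975 = 0.33538
p₀ = P(outcome | unexposed) = 564/3458 = 0.1631
Under exogeneity and monotonicity, PS = (p₁ − p₀) / (1 − p₀).
PS = (0.33538 − 0.1631) / (1 − 0.1631) = 0.17228 / 0.8369 ≈ 0.2059

PS ≈ 0.206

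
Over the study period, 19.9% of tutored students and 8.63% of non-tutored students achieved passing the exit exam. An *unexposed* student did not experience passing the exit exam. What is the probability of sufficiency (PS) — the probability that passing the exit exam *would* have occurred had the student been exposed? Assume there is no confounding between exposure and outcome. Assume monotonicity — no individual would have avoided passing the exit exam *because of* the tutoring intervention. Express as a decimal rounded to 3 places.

p₁ = 0.199, p₀ = 0.0863.
Under exogeneity and monotonicity, PS = (p₁ − p₀) / (1 − p₀).
PS = (0.199 − 0.0863) / (1 − 0.0863) = 0.1127 / 0.9137 ≈ 0.1233

PS ≈ 0.123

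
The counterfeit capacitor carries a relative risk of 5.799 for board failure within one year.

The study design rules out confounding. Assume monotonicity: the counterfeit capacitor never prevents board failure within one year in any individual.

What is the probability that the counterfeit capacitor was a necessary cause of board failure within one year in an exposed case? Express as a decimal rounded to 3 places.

PN ≈ 0.828

Under exogeneity and monotonicity, PN = (RR − 1) / RR = 1 − 1/RR.
PN = (5.799 − 1) / 5.799 = 4.799 / 5.799 ≈ 0.8276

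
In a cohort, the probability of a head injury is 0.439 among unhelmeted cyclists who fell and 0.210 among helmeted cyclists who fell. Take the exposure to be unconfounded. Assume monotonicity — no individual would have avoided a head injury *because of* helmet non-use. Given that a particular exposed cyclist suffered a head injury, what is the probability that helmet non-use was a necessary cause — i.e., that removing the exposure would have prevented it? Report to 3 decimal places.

PN ≈ 0.522

Let p₁ = 0.439, p₀ = 0.21.
Under exogeneity and monotonicity, PN = (p₁ − p₀) / p₁.
PN = (0.439 − 0.21) / 0.439 = 0.229 / 0.439 ≈ 0.5216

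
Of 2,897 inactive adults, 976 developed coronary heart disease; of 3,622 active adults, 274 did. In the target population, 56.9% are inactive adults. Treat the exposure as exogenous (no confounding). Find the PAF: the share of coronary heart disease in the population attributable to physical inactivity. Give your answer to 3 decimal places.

p₁ = P(outcome | exposed) = 976/2897 = 0.3369
p₀ = P(outcome | unexposed) = 274/3622 = 0.075649
Overall risk P(Y=1) = π·p₁ + (1−π)·p₀ = 0.569×0.3369 + 0.431×0.075649 = 0.2243.
Under exogeneity, PAF = [P(Y=1) − p₀] / P(Y=1).
PAF = (0.2243 − 0.075649) / 0.2243 ≈ 0.6627

PAF ≈ 0.663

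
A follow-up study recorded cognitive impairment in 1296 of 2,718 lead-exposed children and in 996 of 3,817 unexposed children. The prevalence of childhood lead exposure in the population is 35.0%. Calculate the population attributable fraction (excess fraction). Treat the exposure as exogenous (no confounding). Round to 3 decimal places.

PAF ≈ 0.225

p₁ = P(outcome | exposed) = 1296/2718 = 0.47682
p₀ = P(outcome | unexposed) = 996/3817 = 0.26094
Overall risk P(Y=1) = π·p₁ + (1−π)·p₀ = 0.35×0.47682 + 0.65×0.26094 = 0.3365.
Under exogeneity, PAF = [P(Y=1) − p₀] / P(Y=1).
PAF = (0.3365 − 0.26094) / 0.3365 ≈ 0.2245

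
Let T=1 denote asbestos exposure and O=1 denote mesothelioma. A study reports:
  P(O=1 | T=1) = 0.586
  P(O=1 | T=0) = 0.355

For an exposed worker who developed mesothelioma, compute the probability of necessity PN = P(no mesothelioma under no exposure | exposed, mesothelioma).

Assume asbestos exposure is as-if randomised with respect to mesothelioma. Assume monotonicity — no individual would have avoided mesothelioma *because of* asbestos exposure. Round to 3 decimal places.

Let p₁ = 0.586, p₀ = 0.355.
Under exogeneity and monotonicity, PN = (p₁ − p₀) / p₁.
PN = (0.586 − 0.355) / 0.586 = 0.231 / 0.586 ≈ 0.3942

PN ≈ 0.394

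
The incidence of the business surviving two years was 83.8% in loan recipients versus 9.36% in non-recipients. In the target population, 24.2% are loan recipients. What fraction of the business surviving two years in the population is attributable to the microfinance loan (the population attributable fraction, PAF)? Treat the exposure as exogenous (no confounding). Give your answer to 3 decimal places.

p₁ = 0.838, p₀ = 0.0936.
Overall risk P(Y=1) = π·p₁ + (1−π)·p₀ = 0.242×0.838 + 0.758×0.0936 = 0.27374.
Under exogeneity, PAF = [P(Y=1) − p₀] / P(Y=1).
PAF = (0.27374 − 0.0936) / 0.27374 ≈ 0.6581

PAF ≈ 0.658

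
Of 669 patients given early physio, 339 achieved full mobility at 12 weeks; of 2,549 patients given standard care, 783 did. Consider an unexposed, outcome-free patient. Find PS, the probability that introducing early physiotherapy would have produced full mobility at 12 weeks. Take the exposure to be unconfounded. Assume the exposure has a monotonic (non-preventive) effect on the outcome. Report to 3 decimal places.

p₁ = P(outcome | exposed) = 339/669 = 0.50673
p₀ = P(outcome | unexposed) = 783/2549 = 0.30718
Under exogeneity and monotonicity, PS = (p₁ − p₀) / (1 − p₀).
PS = (0.50673 − 0.30718) / (1 − 0.30718) = 0.19955 / 0.69282 ≈ 0.2880

PS ≈ 0.288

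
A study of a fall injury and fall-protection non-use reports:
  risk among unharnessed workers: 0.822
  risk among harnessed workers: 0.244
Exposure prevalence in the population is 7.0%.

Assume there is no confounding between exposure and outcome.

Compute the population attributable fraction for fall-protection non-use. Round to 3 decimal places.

PAF ≈ 0.142

Let p₁ = 0.822, p₀ = 0.244.
Overall risk P(Y=1) = π·p₁ + (1−π)·p₀ = 0.07×0.822 + 0.93×0.244 = 0.28446.
Under exogeneity, PAF = [P(Y=1) − p₀] / P(Y=1).
PAF = (0.28446 − 0.244) / 0.28446 ≈ 0.1422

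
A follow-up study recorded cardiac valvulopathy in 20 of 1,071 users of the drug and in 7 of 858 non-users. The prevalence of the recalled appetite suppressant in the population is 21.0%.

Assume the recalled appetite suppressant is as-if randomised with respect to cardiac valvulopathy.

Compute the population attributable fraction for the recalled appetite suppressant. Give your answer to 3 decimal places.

p₁ = P(outcome | exposed) = 20/1071 = 0.018674
p₀ = P(outcome | unexposed) = 7/858 = 0.0081585
Overall risk P(Y=1) = π·p₁ + (1−π)·p₀ = 0.21×0.018674 + 0.79×0.0081585 = 0.010367.
Under exogeneity, PAF = [P(Y=1) − p₀] / P(Y=1).
PAF = (0.010367 − 0.0081585) / 0.010367 ≈ 0.2130

PAF ≈ 0.213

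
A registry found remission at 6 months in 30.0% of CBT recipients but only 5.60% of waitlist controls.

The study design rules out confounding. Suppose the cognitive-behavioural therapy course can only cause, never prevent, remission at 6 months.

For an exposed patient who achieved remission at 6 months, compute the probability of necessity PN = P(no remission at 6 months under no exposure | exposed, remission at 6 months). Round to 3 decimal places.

PN ≈ 0.813

p₁ = 0.3, p₀ = 0.056.
Under exogeneity and monotonicity, PN = (p₁ − p₀) / p₁.
PN = (0.3 − 0.056) / 0.3 = 0.244 / 0.3 ≈ 0.8133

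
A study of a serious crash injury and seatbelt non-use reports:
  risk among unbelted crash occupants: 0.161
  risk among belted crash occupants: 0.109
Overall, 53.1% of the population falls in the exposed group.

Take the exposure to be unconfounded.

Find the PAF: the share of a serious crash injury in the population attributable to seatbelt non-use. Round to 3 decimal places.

Let p₁ = 0.161, p₀ = 0.109.
Overall risk P(Y=1) = π·p₁ + (1−π)·p₀ = 0.531×0.161 + 0.469×0.109 = 0.13661.
Under exogeneity, PAF = [P(Y=1) − p₀] / P(Y=1).
PAF = (0.13661 − 0.109) / 0.13661 ≈ 0.2021

PAF ≈ 0.202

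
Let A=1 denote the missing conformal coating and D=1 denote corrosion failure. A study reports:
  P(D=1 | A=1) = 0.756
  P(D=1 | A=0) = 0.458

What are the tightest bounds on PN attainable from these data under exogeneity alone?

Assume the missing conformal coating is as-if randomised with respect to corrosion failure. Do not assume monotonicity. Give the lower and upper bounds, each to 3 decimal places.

0.394 ≤ PN ≤ 0.717

Let p₁ = 0.756, p₀ = 0.458.
Under exogeneity alone the bounds on PN are max{0,(p₁−p₀)/p₁} ≤ PN ≤ min{1,(1−p₀)/p₁}.
  lower = (p₁ − p₀)/p₁ = 0.298 / 0.756 ≈ 0.3942
  upper = min{1, (1 − p₀)/p₁} = 0.542 / 0.756 ≈ 0.7169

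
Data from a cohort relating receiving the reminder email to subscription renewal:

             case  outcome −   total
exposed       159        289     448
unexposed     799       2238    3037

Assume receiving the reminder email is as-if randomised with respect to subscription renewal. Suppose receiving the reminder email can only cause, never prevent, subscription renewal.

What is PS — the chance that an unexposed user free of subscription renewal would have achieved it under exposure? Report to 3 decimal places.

p₁ = P(outcome | exposed) = 159/448 = 0.35491
p₀ = P(outcome | unexposed) = 799/3037 = 0.26309
Under exogeneity and monotonicity, PS = (p₁ − p₀)/(1 − p₀).
PS = (0.35491 − 0.26309) / 0.73691 ≈ 0.1246

PS ≈ 0.125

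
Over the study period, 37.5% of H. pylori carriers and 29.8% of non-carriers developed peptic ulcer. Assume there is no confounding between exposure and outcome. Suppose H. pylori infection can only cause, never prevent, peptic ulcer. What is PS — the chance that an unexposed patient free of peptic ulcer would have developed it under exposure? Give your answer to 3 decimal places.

p₁ = 0.375, p₀ = 0.298.
Under exogeneity and monotonicity, PS = (p₁ − p₀) / (1 − p₀).
PS = (0.375 − 0.298) / (1 − 0.298) = 0.077 / 0.702 ≈ 0.1097

PS ≈ 0.110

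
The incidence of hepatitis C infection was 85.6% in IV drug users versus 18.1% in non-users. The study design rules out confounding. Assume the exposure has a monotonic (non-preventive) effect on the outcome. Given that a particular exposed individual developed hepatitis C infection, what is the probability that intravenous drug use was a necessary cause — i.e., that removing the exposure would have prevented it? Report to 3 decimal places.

p₁ = 0.856, p₀ = 0.181.
Under exogeneity and monotonicity, PN = (p₁ − p₀) / p₁.
PN = (0.856 − 0.181) / 0.856 = 0.675 / 0.856 ≈ 0.7886

PN ≈ 0.789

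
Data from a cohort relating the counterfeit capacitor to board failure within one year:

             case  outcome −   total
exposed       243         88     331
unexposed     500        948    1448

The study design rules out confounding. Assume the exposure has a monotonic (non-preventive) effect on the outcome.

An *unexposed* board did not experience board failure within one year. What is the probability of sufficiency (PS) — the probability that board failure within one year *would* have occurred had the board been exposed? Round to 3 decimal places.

p₁ = P(outcome | exposed) = 243/331 = 0.73414
p₀ = P(outcome | unexposed) = 500/1448 = 0.3453
Under exogeneity and monotonicity, PS = (p₁ − p₀)/(1 − p₀).
PS = (0.73414 − 0.3453) / 0.6547 ≈ 0.5939

PS ≈ 0.594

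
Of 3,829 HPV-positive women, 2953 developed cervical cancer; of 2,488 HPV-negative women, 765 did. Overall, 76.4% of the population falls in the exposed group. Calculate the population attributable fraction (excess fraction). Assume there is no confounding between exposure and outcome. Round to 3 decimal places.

p₁ = P(outcome | exposed) = 2953/3829 = 0.77122
p₀ = P(outcome | unexposed) = 765/2488 = 0.30748
Overall risk P(Y=1) = π·p₁ + (1−π)·p₀ = 0.764×0.77122 + 0.236×0.30748 = 0.66178.
Under exogeneity, PAF = [P(Y=1) − p₀] / P(Y=1).
PAF = (0.66178 − 0.30748) / 0.66178 ≈ 0.5354

PAF ≈ 0.535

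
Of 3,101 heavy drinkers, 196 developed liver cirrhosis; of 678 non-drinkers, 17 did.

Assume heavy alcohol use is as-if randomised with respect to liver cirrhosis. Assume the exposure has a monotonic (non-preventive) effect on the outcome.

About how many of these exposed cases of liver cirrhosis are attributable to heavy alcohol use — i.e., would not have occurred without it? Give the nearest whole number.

p₁ = P(outcome | exposed) = 196/3101 = 0.063205
p₀ = P(outcome | unexposed) = 17/678 = 0.025074
PN = (p₁ − p₀)/p₁ = (0.063205 − 0.025074) / 0.063205 ≈ 0.60330.
Attributable cases ≈ PN × (exposed cases) = 0.60330 × 196 ≈ 118.25.

about 118 cases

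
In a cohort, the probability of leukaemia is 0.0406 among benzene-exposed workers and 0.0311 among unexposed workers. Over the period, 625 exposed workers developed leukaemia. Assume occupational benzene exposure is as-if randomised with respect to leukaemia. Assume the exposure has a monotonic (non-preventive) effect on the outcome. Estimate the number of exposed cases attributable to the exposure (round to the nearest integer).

about 146 cases

Let p₁ = 0.0406, p₀ = 0.0311.
PN = (p₁ − p₀)/p₁ = (0.0406 − 0.0311) / 0.0406 ≈ 0.23399.
Attributable cases ≈ PN × (exposed cases) = 0.23399 × 625 ≈ 146.24.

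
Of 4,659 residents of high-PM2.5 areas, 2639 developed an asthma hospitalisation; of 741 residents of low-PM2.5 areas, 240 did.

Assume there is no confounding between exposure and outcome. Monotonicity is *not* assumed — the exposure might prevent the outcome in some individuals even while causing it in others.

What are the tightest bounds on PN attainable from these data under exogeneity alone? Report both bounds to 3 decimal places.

p₁ = P(outcome | exposed) = 2639/4659 = 0.56643
p₀ = P(outcome | unexposed) = 240/741 = 0.32389
Under exogeneity alone the bounds on PN are max{0,(p₁−p₀)/p₁} ≤ PN ≤ min{1,(1−p₀)/p₁}.
  lower = (p₁ − p₀)/p₁ = 0.24254 / 0.56643 ≈ 0.4282
  upper = min{1, (1 − p₀)/p₁} = 0.67611 / 0.56643 ≈ 1.1936 → capped at 1

0.428 ≤ PN ≤ 1.000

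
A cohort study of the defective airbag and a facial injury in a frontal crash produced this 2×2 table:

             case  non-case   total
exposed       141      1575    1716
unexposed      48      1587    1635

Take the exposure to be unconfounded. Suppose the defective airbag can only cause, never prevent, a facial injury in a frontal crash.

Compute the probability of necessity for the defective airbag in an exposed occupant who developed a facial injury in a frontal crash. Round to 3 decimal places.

PN ≈ 0.643

p₁ = P(outcome | exposed) = 141/1716 = 0.082168
p₀ = P(outcome | unexposed) = 48/1635 = 0.029358
Under exogeneity and monotonicity, PN = (p₁ − p₀) / p₁.
PN = (0.082168 − 0.029358) / 0.082168 = 0.05281 / 0.082168 ≈ 0.6427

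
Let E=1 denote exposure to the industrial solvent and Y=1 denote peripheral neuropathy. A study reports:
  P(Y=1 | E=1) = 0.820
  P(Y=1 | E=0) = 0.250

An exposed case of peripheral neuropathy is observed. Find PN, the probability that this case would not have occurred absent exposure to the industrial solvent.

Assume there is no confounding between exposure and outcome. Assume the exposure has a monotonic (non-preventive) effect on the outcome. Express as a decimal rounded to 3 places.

Let p₁ = 0.82, p₀ = 0.25.
Under exogeneity and monotonicity, PN = (p₁ − p₀) / p₁.
PN = (0.82 − 0.25) / 0.82 = 0.57 / 0.82 ≈ 0.6951

PN ≈ 0.695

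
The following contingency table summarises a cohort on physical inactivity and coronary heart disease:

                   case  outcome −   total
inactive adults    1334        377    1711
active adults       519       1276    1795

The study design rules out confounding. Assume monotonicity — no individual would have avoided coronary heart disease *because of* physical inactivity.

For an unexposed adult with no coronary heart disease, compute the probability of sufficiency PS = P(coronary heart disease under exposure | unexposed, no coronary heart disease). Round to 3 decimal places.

p₁ = P(outcome | exposed) = 1334/1711 = 0.77966
p₀ = P(outcome | unexposed) = 519/1795 = 0.28914
Under exogeneity and monotonicity, PS = (p₁ − p₀)/(1 − p₀).
PS = (0.77966 − 0.28914) / 0.71086 ≈ 0.6900

PS ≈ 0.690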